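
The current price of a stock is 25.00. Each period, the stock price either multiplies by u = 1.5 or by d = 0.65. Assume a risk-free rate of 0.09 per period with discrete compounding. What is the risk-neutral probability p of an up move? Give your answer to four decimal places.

p = 0.5176

Risk-neutral probability p = (1 + 0.09 − 0.65)/(1.5 − 0.65) = 0.4400/0.8500 = 0.5176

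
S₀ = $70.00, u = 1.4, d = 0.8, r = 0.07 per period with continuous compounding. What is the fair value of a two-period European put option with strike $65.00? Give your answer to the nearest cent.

$5.23

Risk-neutral probability p = (e^0.07 − 0.8)/(1.4 − 0.8) = 0.2725/0.6000 = 0.4542
Terminal stock prices: S_uu = 137.2, S_ud = 78.4, S_dd = 44.8
Terminal payoffs (K − S): max(-72.2, 0) = 0, max(-13.4, 0) = 0, max(20.2, 0) = 20.2
Node u (S = 98): V_u = e^(−0.07)·[0.4542·0.0000 + 0.5458·0.0000] = 0.0000
Node d (S = 56): V_d = e^(−0.07)·[0.4542·0.0000 + 0.5458·20.2000] = 10.2802
Node 0 (S = 70): V_0 = e^(−0.07)·[0.4542·0.0000 + 0.5458·10.2802] = 5.2318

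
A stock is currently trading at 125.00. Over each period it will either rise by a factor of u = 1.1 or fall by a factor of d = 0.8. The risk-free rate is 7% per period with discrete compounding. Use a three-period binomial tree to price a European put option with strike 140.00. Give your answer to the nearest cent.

Risk-neutral probability p = (1 + 0.07 − 0.8)/(1.1 − 0.8) = 0.2700/0.3000 = 0.9000
Terminal stock prices: S_uuu = 166.4, S_uud = 121, S_udd = 88, S_ddd = 64
Terminal payoffs (K − S): max(-26.38, 0) = 0, max(19, 0) = 19, max(52, 0) = 52, max(76, 0) = 76
Node uu (S = 151.3): V_uu = 1/1.07·[0.9000·0.0000 + 0.1000·19.0000] = 1.7757
Node ud (S = 110): V_ud = 1/1.07·[0.9000·19.0000 + 0.1000·52.0000] = 20.8411
Node dd (S = 80): V_dd = 1/1.07·[0.9000·52.0000 + 0.1000·76.0000] = 50.8411
Node u (S = 137.5): V_u = 1/1.07·[0.9000·1.7757 + 0.1000·20.8411] = 3.4413
Node d (S = 100): V_d = 1/1.07·[0.9000·20.8411 + 0.1000·50.8411] = 22.2814
Node 0 (S = 125): V_0 = 1/1.07·[0.9000·3.4413 + 0.1000·22.2814] = 4.9770

4.98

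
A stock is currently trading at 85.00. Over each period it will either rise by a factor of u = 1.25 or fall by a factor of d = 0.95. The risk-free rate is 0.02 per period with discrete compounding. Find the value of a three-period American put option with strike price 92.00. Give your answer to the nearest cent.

Risk-neutral probability p = (1 + 0.02 − 0.95)/(1.25 − 0.95) = 0.0700/0.3000 = 0.2333
Terminal stock prices: S_uuu = 166, S_uud = 126.2, S_udd = 95.89, S_ddd = 72.88
Terminal payoffs (K − S): max(-74.02, 0) = 0, max(-34.17, 0) = 0, max(-3.891, 0) = 0, max(19.12, 0) = 19.12
Node uu (S = 132.8): continuation = 1/1.02·[0.2333·0.0000 + 0.7667·0.0000] = 0.0000; exercise value = 0.0000 ≤ continuation, so V_uu = 0.0000
Node ud (S = 100.9): continuation = 1/1.02·[0.2333·0.0000 + 0.7667·0.0000] = 0.0000; exercise value = 0.0000 ≤ continuation, so V_ud = 0.0000
Node dd (S = 76.71): continuation = 1/1.02·[0.2333·0.0000 + 0.7667·19.1231] = 14.3736; exercise value = 15.2875 > continuation, so V_dd = 15.2875 (exercise)
Node u (S = 106.2): continuation = 1/1.02·[0.2333·0.0000 + 0.7667·0.0000] = 0.0000; exercise value = 0.0000 ≤ continuation, so V_u = 0.0000
Node d (S = 80.75): continuation = 1/1.02·[0.2333·0.0000 + 0.7667·15.2875] = 11.4906; exercise value = 11.2500 ≤ continuation, so V_d = 11.4906
Node 0 (S = 85): continuation = 1/1.02·[0.2333·0.0000 + 0.7667·11.4906] = 8.6367; exercise value = 7.0000 ≤ continuation, so V_0 = 8.6367

8.64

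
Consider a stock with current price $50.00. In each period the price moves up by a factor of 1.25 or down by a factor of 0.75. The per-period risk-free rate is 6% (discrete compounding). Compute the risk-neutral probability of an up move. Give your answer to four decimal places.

Risk-neutral probability p = (1 + 0.06 − 0.75)/(1.25 − 0.75) = 0.3100/0.5000 = 0.6200

p = 0.6200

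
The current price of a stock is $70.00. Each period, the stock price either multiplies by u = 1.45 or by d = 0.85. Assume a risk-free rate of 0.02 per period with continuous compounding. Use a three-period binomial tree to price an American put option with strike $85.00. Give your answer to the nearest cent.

Risk-neutral probability p = (e^0.02 − 0.85)/(1.45 − 0.85) = 0.1702/0.6000 = 0.2837
Terminal stock prices: S_uuu = 213.4, S_uud = 125.1, S_udd = 73.33, S_ddd = 42.99
Terminal payoffs (K − S): max(-128.4, 0) = 0, max(-40.1, 0) = 0, max(11.67, 0) = 11.67, max(42.01, 0) = 42.01
Node uu (S = 147.2): continuation = e^(−0.02)·[0.2837·0.0000 + 0.7163·0.0000] = 0.0000; exercise value = 0.0000 ≤ continuation, so V_uu = 0.0000
Node ud (S = 86.27): continuation = e^(−0.02)·[0.2837·0.0000 + 0.7163·11.6663] = 8.1914; exercise value = 0.0000 ≤ continuation, so V_ud = 8.1914
Node dd (S = 50.57): continuation = e^(−0.02)·[0.2837·11.6663 + 0.7163·42.0113] = 32.7419; exercise value = 34.4250 > continuation, so V_dd = 34.4250 (exercise)
Node u (S = 101.5): continuation = e^(−0.02)·[0.2837·0.0000 + 0.7163·8.1914] = 5.7516; exercise value = 0.0000 ≤ continuation, so V_u = 5.7516
Node d (S = 59.5): continuation = e^(−0.02)·[0.2837·8.1914 + 0.7163·34.4250] = 26.4490; exercise value = 25.5000 ≤ continuation, so V_d = 26.4490
Node 0 (S = 70): continuation = e^(−0.02)·[0.2837·5.7516 + 0.7163·26.4490] = 20.1703; exercise value = 15.0000 ≤ continuation, so V_0 = 20.1703

$20.17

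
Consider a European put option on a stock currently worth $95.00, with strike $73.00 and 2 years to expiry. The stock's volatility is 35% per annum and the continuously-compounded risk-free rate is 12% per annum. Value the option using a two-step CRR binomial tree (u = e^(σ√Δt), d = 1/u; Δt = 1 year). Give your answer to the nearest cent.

$3.38

CRR parameters: u = e^(σ√Δt) = e^(0.35·√1) = 1.4191, d = 1/u = 0.7047
Per-period rate: rΔt = 0.12·1 = 0.12, so R = e^0.12 = 1.1275
Risk-neutral probability p = (e^0.12 − 0.7047)/(1.4191 − 0.7047) = 0.4228/0.7144 = 0.5919
Terminal stock prices: S_uu = 191.3, S_ud = 95, S_dd = 47.18
Terminal payoffs (K − S): max(-118.3, 0) = 0, max(-22, 0) = 0, max(25.82, 0) = 25.82
Node u (S = 134.8): V_u = e^(−0.12)·[0.5919·0.0000 + 0.4081·0.0000] = 0.0000
Node d (S = 66.95): V_d = e^(−0.12)·[0.5919·0.0000 + 0.4081·25.8244] = 9.3482
Node 0 (S = 95): V_0 = e^(−0.12)·[0.5919·0.0000 + 0.4081·9.3482] = 3.3840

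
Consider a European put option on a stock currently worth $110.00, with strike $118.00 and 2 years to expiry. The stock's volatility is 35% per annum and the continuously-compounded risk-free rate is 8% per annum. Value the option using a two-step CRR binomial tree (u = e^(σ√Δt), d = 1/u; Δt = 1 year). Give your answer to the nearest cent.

CRR parameters: u = e^(σ√Δt) = e^(0.35·√1) = 1.4191, d = 1/u = 0.7047
Per-period rate: rΔt = 0.08·1 = 0.08, so R = e^0.08 = 1.0833
Risk-neutral probability p = (e^0.08 − 0.7047)/(1.4191 − 0.7047) = 0.3786/0.7144 = 0.5300
Terminal stock prices: S_uu = 221.5, S_ud = 110, S_dd = 54.62
Terminal payoffs (K − S): max(-103.5, 0) = 0, max(8, 0) = 8, max(63.38, 0) = 63.38
Node u (S = 156.1): V_u = e^(−0.08)·[0.5300·0.0000 + 0.4700·8.0000] = 3.4711
Node d (S = 77.52): V_d = e^(−0.08)·[0.5300·8.0000 + 0.4700·63.3756] = 31.4120
Node 0 (S = 110): V_0 = e^(−0.08)·[0.5300·3.4711 + 0.4700·31.4120] = 15.3276

$15.33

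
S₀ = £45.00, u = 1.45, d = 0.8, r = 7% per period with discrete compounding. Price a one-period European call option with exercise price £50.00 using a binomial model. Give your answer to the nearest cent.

£5.92

Risk-neutral probability p = (1 + 0.07 − 0.8)/(1.45 − 0.8) = 0.2700/0.6500 = 0.4154
Terminal stock prices: S_u = 65.25, S_d = 36
Terminal payoffs (S − K): max(15.25, 0) = 15.25, max(-14, 0) = 0
Node 0 (S = 45): V_0 = 1/1.07·[0.4154·15.2500 + 0.5846·0.0000] = 5.9202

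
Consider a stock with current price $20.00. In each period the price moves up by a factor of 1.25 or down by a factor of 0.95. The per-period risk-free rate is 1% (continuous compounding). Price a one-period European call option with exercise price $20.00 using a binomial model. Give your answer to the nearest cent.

$0.99

Risk-neutral probability p = (e^0.01 − 0.95)/(1.25 − 0.95) = 0.0601/0.3000 = 0.2002
Terminal stock prices: S_u = 25, S_d = 19
Terminal payoffs (S − K): max(5, 0) = 5, max(-1, 0) = 0
Node 0 (S = 20): V_0 = e^(−0.01)·[0.2002·5.0000 + 0.7998·0.0000] = 0.9909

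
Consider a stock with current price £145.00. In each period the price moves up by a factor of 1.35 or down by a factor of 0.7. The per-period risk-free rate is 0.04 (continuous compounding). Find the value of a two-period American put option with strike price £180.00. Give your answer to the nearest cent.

Risk-neutral probability p = (e^0.04 − 0.7)/(1.35 − 0.7) = 0.3408/0.6500 = 0.5243
Terminal stock prices: S_uu = 264.3, S_ud = 137, S_dd = 71.05
Terminal payoffs (K − S): max(-84.26, 0) = 0, max(42.98, 0) = 42.98, max(109, 0) = 109
Node u (S = 195.8): continuation = e^(−0.04)·[0.5243·0.0000 + 0.4757·42.9750] = 19.6406; exercise value = 0.0000 ≤ continuation, so V_u = 19.6406
Node d (S = 101.5): continuation = e^(−0.04)·[0.5243·42.9750 + 0.4757·108.9500] = 71.4421; exercise value = 78.5000 > continuation, so V_d = 78.5000 (exercise)
Node 0 (S = 145): continuation = e^(−0.04)·[0.5243·19.6406 + 0.4757·78.5000] = 45.7707; exercise value = 35.0000 ≤ continuation, so V_0 = 45.7707

£45.77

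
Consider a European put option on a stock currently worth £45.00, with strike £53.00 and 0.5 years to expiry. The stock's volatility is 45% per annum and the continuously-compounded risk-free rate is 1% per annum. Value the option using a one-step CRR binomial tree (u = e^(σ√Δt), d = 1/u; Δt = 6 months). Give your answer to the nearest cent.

CRR parameters: u = e^(σ√Δt) = e^(0.45·√0.5) = 1.3746, d = 1/u = 0.7275
Per-period rate: rΔt = 0.01·0.5 = 0.005, so R = e^0.005 = 1.0050
Risk-neutral probability p = (e^0.005 − 0.7275)/(1.3746 − 0.7275) = 0.2776/0.6472 = 0.4289
Terminal stock prices: S_u = 61.86, S_d = 32.74
Terminal payoffs (K − S): max(-8.859, 0) = 0, max(20.26, 0) = 20.26
Node 0 (S = 45): V_0 = e^(−0.005)·[0.4289·0.0000 + 0.5711·20.2644] = 11.5161

£11.52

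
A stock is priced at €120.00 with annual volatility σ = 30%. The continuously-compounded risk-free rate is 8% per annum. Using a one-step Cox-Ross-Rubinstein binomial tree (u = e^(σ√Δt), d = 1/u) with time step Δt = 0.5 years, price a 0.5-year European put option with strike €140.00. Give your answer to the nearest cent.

€18.87

CRR parameters: u = e^(σ√Δt) = e^(0.3·√0.5) = 1.2363, d = 1/u = 0.8089
Per-period rate: rΔt = 0.08·0.5 = 0.04, so R = e^0.04 = 1.0408
Risk-neutral probability p = (e^0.04 − 0.8089)/(1.2363 − 0.8089) = 0.2320/0.4275 = 0.5426
Terminal stock prices: S_u = 148.4, S_d = 97.06
Terminal payoffs (K − S): max(-8.357, 0) = 0, max(42.94, 0) = 42.94
Node 0 (S = 120): V_0 = e^(−0.04)·[0.5426·0.0000 + 0.4574·42.9371] = 18.8677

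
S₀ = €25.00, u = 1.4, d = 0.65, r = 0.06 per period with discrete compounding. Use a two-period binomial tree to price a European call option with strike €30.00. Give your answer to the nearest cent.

Risk-neutral probability p = (1 + 0.06 − 0.65)/(1.4 − 0.65) = 0.4100/0.7500 = 0.5467
Terminal stock prices: S_uu = 49, S_ud = 22.75, S_dd = 10.56
Terminal payoffs (S − K): max(19, 0) = 19, max(-7.25, 0) = 0, max(-19.44, 0) = 0
Node u (S = 35): V_u = 1/1.06·[0.5467·19.0000 + 0.4533·0.0000] = 9.7987
Node d (S = 16.25): V_d = 1/1.06·[0.5467·0.0000 + 0.4533·0.0000] = 0.0000
Node 0 (S = 25): V_0 = 1/1.06·[0.5467·9.7987 + 0.4533·0.0000] = 5.0534

€5.05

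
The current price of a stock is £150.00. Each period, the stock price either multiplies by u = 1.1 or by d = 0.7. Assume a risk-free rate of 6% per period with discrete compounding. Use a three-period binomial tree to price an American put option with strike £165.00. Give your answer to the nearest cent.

£15.00

Risk-neutral probability p = (1 + 0.06 − 0.7)/(1.1 − 0.7) = 0.3600/0.4000 = 0.9000
Terminal stock prices: S_uuu = 199.7, S_uud = 127.1, S_udd = 80.85, S_ddd = 51.45
Terminal payoffs (K − S): max(-34.65, 0) = 0, max(37.95, 0) = 37.95, max(84.15, 0) = 84.15, max(113.6, 0) = 113.6
Node uu (S = 181.5): continuation = 1/1.06·[0.9000·0.0000 + 0.1000·37.9500] = 3.5802; exercise value = 0.0000 ≤ continuation, so V_uu = 3.5802
Node ud (S = 115.5): continuation = 1/1.06·[0.9000·37.9500 + 0.1000·84.1500] = 40.1604; exercise value = 49.5000 > continuation, so V_ud = 49.5000 (exercise)
Node dd (S = 73.5): continuation = 1/1.06·[0.9000·84.1500 + 0.1000·113.5500] = 82.1604; exercise value = 91.5000 > continuation, so V_dd = 91.5000 (exercise)
Node u (S = 165): continuation = 1/1.06·[0.9000·3.5802 + 0.1000·49.5000] = 7.7096; exercise value = 0.0000 ≤ continuation, so V_u = 7.7096
Node d (S = 105): continuation = 1/1.06·[0.9000·49.5000 + 0.1000·91.5000] = 50.6604; exercise value = 60.0000 > continuation, so V_d = 60.0000 (exercise)
Node 0 (S = 150): continuation = 1/1.06·[0.9000·7.7096 + 0.1000·60.0000] = 12.2063; exercise value = 15.0000 > continuation, so V_0 = 15.0000 (exercise)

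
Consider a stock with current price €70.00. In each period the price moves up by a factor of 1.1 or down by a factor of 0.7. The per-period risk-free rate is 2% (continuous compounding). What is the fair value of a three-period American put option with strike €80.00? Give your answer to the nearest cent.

€12.56

Risk-neutral probability p = (e^0.02 − 0.7)/(1.1 − 0.7) = 0.3202/0.4000 = 0.8005
Terminal stock prices: S_uuu = 93.17, S_uud = 59.29, S_udd = 37.73, S_ddd = 24.01
Terminal payoffs (K − S): max(-13.17, 0) = 0, max(20.71, 0) = 20.71, max(42.27, 0) = 42.27, max(55.99, 0) = 55.99
Node uu (S = 84.7): continuation = e^(−0.02)·[0.8005·0.0000 + 0.1995·20.7100] = 4.0498; exercise value = 0.0000 ≤ continuation, so V_uu = 4.0498
Node ud (S = 53.9): continuation = e^(−0.02)·[0.8005·20.7100 + 0.1995·42.2700] = 24.5159; exercise value = 26.1000 > continuation, so V_ud = 26.1000 (exercise)
Node dd (S = 34.3): continuation = e^(−0.02)·[0.8005·42.2700 + 0.1995·55.9900] = 44.1159; exercise value = 45.7000 > continuation, so V_dd = 45.7000 (exercise)
Node u (S = 77): continuation = e^(−0.02)·[0.8005·4.0498 + 0.1995·26.1000] = 8.2814; exercise value = 3.0000 ≤ continuation, so V_u = 8.2814
Node d (S = 49): continuation = e^(−0.02)·[0.8005·26.1000 + 0.1995·45.7000] = 29.4159; exercise value = 31.0000 > continuation, so V_d = 31.0000 (exercise)
Node 0 (S = 70): continuation = e^(−0.02)·[0.8005·8.2814 + 0.1995·31.0000] = 12.5600; exercise value = 10.0000 ≤ continuation, so V_0 = 12.5600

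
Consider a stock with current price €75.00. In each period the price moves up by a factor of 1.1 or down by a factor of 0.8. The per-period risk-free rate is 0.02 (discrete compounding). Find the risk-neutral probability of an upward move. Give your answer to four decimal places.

Risk-neutral probability p = (1 + 0.02 − 0.8)/(1.1 − 0.8) = 0.2200/0.3000 = 0.7333

p = 0.7333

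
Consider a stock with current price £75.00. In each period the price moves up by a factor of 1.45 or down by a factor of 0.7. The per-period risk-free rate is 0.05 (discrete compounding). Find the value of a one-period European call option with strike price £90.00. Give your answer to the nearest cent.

£8.33

Risk-neutral probability p = (1 + 0.05 − 0.7)/(1.45 − 0.7) = 0.3500/0.7500 = 0.4667
Terminal stock prices: S_u = 108.8, S_d = 52.5
Terminal payoffs (S − K): max(18.75, 0) = 18.75, max(-37.5, 0) = 0
Node 0 (S = 75): V_0 = 1/1.05·[0.4667·18.7500 + 0.5333·0.0000] = 8.3333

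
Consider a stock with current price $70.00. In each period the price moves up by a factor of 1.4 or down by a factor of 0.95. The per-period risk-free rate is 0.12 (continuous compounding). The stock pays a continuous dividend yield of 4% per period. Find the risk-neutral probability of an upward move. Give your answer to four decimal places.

Per-period risk-free factor R = e^0.12 = 1.1275; dividend-adjusted growth = e^(0.12−0.04) = 1.0833.
Risk-neutral probability p = (1.0833 − 0.95)/(1.4 − 0.95) = 0.1333/0.4500 = 0.2962

p = 0.2962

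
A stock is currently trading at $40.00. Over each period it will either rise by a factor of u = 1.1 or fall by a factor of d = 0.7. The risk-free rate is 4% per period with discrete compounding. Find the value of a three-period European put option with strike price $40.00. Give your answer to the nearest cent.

Risk-neutral probability p = (1 + 0.04 − 0.7)/(1.1 − 0.7) = 0.3400/0.4000 = 0.8500
Terminal stock prices: S_uuu = 53.24, S_uud = 33.88, S_udd = 21.56, S_ddd = 13.72
Terminal payoffs (K − S): max(-13.24, 0) = 0, max(6.12, 0) = 6.12, max(18.44, 0) = 18.44, max(26.28, 0) = 26.28
Node uu (S = 48.4): V_uu = 1/1.04·[0.8500·0.0000 + 0.1500·6.1200] = 0.8827
Node ud (S = 30.8): V_ud = 1/1.04·[0.8500·6.1200 + 0.1500·18.4400] = 7.6615
Node dd (S = 19.6): V_dd = 1/1.04·[0.8500·18.4400 + 0.1500·26.2800] = 18.8615
Node u (S = 44): V_u = 1/1.04·[0.8500·0.8827 + 0.1500·7.6615] = 1.8265
Node d (S = 28): V_d = 1/1.04·[0.8500·7.6615 + 0.1500·18.8615] = 8.9822
Node 0 (S = 40): V_0 = 1/1.04·[0.8500·1.8265 + 0.1500·8.9822] = 2.7883

$2.79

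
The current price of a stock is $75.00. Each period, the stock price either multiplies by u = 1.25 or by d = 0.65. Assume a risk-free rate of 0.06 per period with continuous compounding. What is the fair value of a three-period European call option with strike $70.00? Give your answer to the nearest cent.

$22.94

Risk-neutral probability p = (e^0.06 − 0.65)/(1.25 − 0.65) = 0.4118/0.6000 = 0.6864
Terminal stock prices: S_uuu = 146.5, S_uud = 76.17, S_udd = 39.61, S_ddd = 20.6
Terminal payoffs (S − K): max(76.48, 0) = 76.48, max(6.172, 0) = 6.172, max(-30.39, 0) = 0, max(-49.4, 0) = 0
Node uu (S = 117.2): V_uu = e^(−0.06)·[0.6864·76.4844 + 0.3136·6.1719] = 51.2640
Node ud (S = 60.94): V_ud = e^(−0.06)·[0.6864·6.1719 + 0.3136·0.0000] = 3.9896
Node dd (S = 31.69): V_dd = e^(−0.06)·[0.6864·0.0000 + 0.3136·0.0000] = 0.0000
Node u (S = 93.75): V_u = e^(−0.06)·[0.6864·51.2640 + 0.3136·3.9896] = 34.3165
Node d (S = 48.75): V_d = e^(−0.06)·[0.6864·3.9896 + 0.3136·0.0000] = 2.5790
Node 0 (S = 75): V_0 = e^(−0.06)·[0.6864·34.3165 + 0.3136·2.5790] = 22.9446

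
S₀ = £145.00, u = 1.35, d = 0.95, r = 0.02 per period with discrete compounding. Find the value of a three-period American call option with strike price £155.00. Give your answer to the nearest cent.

Risk-neutral probability p = (1 + 0.02 − 0.95)/(1.35 − 0.95) = 0.0700/0.4000 = 0.1750
Terminal stock prices: S_uuu = 356.8, S_uud = 251, S_udd = 176.7, S_ddd = 124.3
Terminal payoffs (S − K): max(201.8, 0) = 201.8, max(96.05, 0) = 96.05, max(21.66, 0) = 21.66, max(-30.68, 0) = 0
Node uu (S = 264.3): continuation = 1/1.02·[0.1750·201.7544 + 0.8250·96.0494] = 112.3017; exercise value = 109.2625 ≤ continuation, so V_uu = 112.3017
Node ud (S = 186): continuation = 1/1.02·[0.1750·96.0494 + 0.8250·21.6644] = 34.0017; exercise value = 30.9625 ≤ continuation, so V_ud = 34.0017
Node dd (S = 130.9): continuation = 1/1.02·[0.1750·21.6644 + 0.8250·0.0000] = 3.7169; exercise value = 0.0000 ≤ continuation, so V_dd = 3.7169
Node u (S = 195.8): continuation = 1/1.02·[0.1750·112.3017 + 0.8250·34.0017] = 46.7688; exercise value = 40.7500 ≤ continuation, so V_u = 46.7688
Node d (S = 137.8): continuation = 1/1.02·[0.1750·34.0017 + 0.8250·3.7169] = 8.8400; exercise value = 0.0000 ≤ continuation, so V_d = 8.8400
Node 0 (S = 145): continuation = 1/1.02·[0.1750·46.7688 + 0.8250·8.8400] = 15.1740; exercise value = 0.0000 ≤ continuation, so V_0 = 15.1740

£15.17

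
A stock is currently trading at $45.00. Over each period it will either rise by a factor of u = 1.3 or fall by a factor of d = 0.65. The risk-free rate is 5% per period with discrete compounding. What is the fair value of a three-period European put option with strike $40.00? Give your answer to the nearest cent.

$4.96

Risk-neutral probability p = (1 + 0.05 − 0.65)/(1.3 − 0.65) = 0.4000/0.6500 = 0.6154
Terminal stock prices: S_uuu = 98.87, S_uud = 49.43, S_udd = 24.72, S_ddd = 12.36
Terminal payoffs (K − S): max(-58.87, 0) = 0, max(-9.433, 0) = 0, max(15.28, 0) = 15.28, max(27.64, 0) = 27.64
Node uu (S = 76.05): V_uu = 1/1.05·[0.6154·0.0000 + 0.3846·0.0000] = 0.0000
Node ud (S = 38.02): V_ud = 1/1.05·[0.6154·0.0000 + 0.3846·15.2837] = 5.5984
Node dd (S = 19.01): V_dd = 1/1.05·[0.6154·15.2837 + 0.3846·27.6419] = 19.0827
Node u (S = 58.5): V_u = 1/1.05·[0.6154·0.0000 + 0.3846·5.5984] = 2.0507
Node d (S = 29.25): V_d = 1/1.05·[0.6154·5.5984 + 0.3846·19.0827] = 10.2712
Node 0 (S = 45): V_0 = 1/1.05·[0.6154·2.0507 + 0.3846·10.2712] = 4.9642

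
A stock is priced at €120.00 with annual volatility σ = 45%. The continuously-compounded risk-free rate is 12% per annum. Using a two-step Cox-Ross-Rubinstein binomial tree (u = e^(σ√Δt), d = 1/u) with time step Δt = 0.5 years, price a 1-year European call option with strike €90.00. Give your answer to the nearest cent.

€45.67

CRR parameters: u = e^(σ√Δt) = e^(0.45·√0.5) = 1.3746, d = 1/u = 0.7275
Per-period rate: rΔt = 0.12·0.5 = 0.06, so R = e^0.06 = 1.0618
Risk-neutral probability p = (e^0.06 − 0.7275)/(1.3746 − 0.7275) = 0.3344/0.6472 = 0.5167
Terminal stock prices: S_uu = 226.8, S_ud = 120, S_dd = 63.5
Terminal payoffs (S − K): max(136.8, 0) = 136.8, max(30, 0) = 30, max(-26.5, 0) = 0
Node u (S = 165): V_u = e^(−0.06)·[0.5167·136.7590 + 0.4833·30.0000] = 80.1990
Node d (S = 87.3): V_d = e^(−0.06)·[0.5167·30.0000 + 0.4833·0.0000] = 14.5972
Node 0 (S = 120): V_0 = e^(−0.06)·[0.5167·80.1990 + 0.4833·14.5972] = 45.6672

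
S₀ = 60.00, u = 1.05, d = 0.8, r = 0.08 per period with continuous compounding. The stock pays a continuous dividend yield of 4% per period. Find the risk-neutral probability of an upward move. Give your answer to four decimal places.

p = 0.9632

Per-period risk-free factor R = e^0.08 = 1.0833; dividend-adjusted growth = e^(0.08−0.04) = 1.0408.
Risk-neutral probability p = (1.0408 − 0.8)/(1.05 − 0.8) = 0.2408/0.2500 = 0.9632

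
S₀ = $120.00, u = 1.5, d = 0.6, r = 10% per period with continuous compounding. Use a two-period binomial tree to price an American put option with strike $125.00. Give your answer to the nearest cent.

$24.47

Risk-neutral probability p = (e^0.1 − 0.6)/(1.5 − 0.6) = 0.5052/0.9000 = 0.5613
Terminal stock prices: S_uu = 270, S_ud = 108, S_dd = 43.2
Terminal payoffs (K − S): max(-145, 0) = 0, max(17, 0) = 17, max(81.8, 0) = 81.8
Node u (S = 180): continuation = e^(−0.1)·[0.5613·0.0000 + 0.4387·17.0000] = 6.7482; exercise value = 0.0000 ≤ continuation, so V_u = 6.7482
Node d (S = 72): continuation = e^(−0.1)·[0.5613·17.0000 + 0.4387·81.8000] = 41.1047; exercise value = 53.0000 > continuation, so V_d = 53.0000 (exercise)
Node 0 (S = 120): continuation = e^(−0.1)·[0.5613·6.7482 + 0.4387·53.0000] = 24.4657; exercise value = 5.0000 ≤ continuation, so V_0 = 24.4657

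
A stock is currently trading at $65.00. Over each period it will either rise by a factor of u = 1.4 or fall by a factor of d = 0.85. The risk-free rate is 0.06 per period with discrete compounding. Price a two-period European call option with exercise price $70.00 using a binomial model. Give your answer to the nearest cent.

$10.54

Risk-neutral probability p = (1 + 0.06 − 0.85)/(1.4 − 0.85) = 0.2100/0.5500 = 0.3818
Terminal stock prices: S_uu = 127.4, S_ud = 77.35, S_dd = 46.96
Terminal payoffs (S − K): max(57.4, 0) = 57.4, max(7.35, 0) = 7.35, max(-23.04, 0) = 0
Node u (S = 91): V_u = 1/1.06·[0.3818·57.4000 + 0.6182·7.3500] = 24.9623
Node d (S = 55.25): V_d = 1/1.06·[0.3818·7.3500 + 0.6182·0.0000] = 2.6475
Node 0 (S = 65): V_0 = 1/1.06·[0.3818·24.9623 + 0.6182·2.6475] = 10.5356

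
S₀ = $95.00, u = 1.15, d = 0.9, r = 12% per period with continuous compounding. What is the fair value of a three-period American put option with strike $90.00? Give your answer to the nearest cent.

Risk-neutral probability p = (e^0.12 − 0.9)/(1.15 − 0.9) = 0.2275/0.2500 = 0.9100
Terminal stock prices: S_uuu = 144.5, S_uud = 113.1, S_udd = 88.49, S_ddd = 69.26
Terminal payoffs (K − S): max(-54.48, 0) = 0, max(-23.07, 0) = 0, max(1.508, 0) = 1.508, max(20.74, 0) = 20.74
Node uu (S = 125.6): continuation = e^(−0.12)·[0.9100·0.0000 + 0.0900·0.0000] = 0.0000; exercise value = 0.0000 ≤ continuation, so V_uu = 0.0000
Node ud (S = 98.32): continuation = e^(−0.12)·[0.9100·0.0000 + 0.0900·1.5075] = 0.1203; exercise value = 0.0000 ≤ continuation, so V_ud = 0.1203
Node dd (S = 76.95): continuation = e^(−0.12)·[0.9100·1.5075 + 0.0900·20.7450] = 2.8728; exercise value = 13.0500 > continuation, so V_dd = 13.0500 (exercise)
Node u (S = 109.2): continuation = e^(−0.12)·[0.9100·0.0000 + 0.0900·0.1203] = 0.0096; exercise value = 0.0000 ≤ continuation, so V_u = 0.0096
Node d (S = 85.5): continuation = e^(−0.12)·[0.9100·0.1203 + 0.0900·13.0500] = 1.1390; exercise value = 4.5000 > continuation, so V_d = 4.5000 (exercise)
Node 0 (S = 95): continuation = e^(−0.12)·[0.9100·0.0096 + 0.0900·4.5000] = 0.3670; exercise value = 0.0000 ≤ continuation, so V_0 = 0.3670

$0.37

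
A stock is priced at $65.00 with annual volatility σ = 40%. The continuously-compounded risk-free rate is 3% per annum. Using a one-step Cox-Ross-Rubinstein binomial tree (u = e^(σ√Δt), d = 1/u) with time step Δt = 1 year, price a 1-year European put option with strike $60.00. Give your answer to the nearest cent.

$8.95

CRR parameters: u = e^(σ√Δt) = e^(0.4·√1) = 1.4918, d = 1/u = 0.6703
Per-period rate: rΔt = 0.03·1 = 0.03, so R = e^0.03 = 1.0305
Risk-neutral probability p = (e^0.03 − 0.6703)/(1.4918 − 0.6703) = 0.3601/0.8215 = 0.4384
Terminal stock prices: S_u = 96.97, S_d = 43.57
Terminal payoffs (K − S): max(-36.97, 0) = 0, max(16.43, 0) = 16.43
Node 0 (S = 65): V_0 = e^(−0.03)·[0.4384·0.0000 + 0.5616·16.4292] = 8.9542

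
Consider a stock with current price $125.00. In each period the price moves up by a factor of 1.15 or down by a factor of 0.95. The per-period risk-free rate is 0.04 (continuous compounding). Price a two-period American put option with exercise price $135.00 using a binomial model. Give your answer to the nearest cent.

Risk-neutral probability p = (e^0.04 − 0.95)/(1.15 − 0.95) = 0.0908/0.2000 = 0.4541
Terminal stock prices: S_uu = 165.3, S_ud = 136.6, S_dd = 112.8
Terminal payoffs (K − S): max(-30.31, 0) = 0, max(-1.562, 0) = 0, max(22.19, 0) = 22.19
Node u (S = 143.8): continuation = e^(−0.04)·[0.4541·0.0000 + 0.5459·0.0000] = 0.0000; exercise value = 0.0000 ≤ continuation, so V_u = 0.0000
Node d (S = 118.8): continuation = e^(−0.04)·[0.4541·0.0000 + 0.5459·22.1875] = 11.6382; exercise value = 16.2500 > continuation, so V_d = 16.2500 (exercise)
Node 0 (S = 125): continuation = e^(−0.04)·[0.4541·0.0000 + 0.5459·16.2500] = 8.5238; exercise value = 10.0000 > continuation, so V_0 = 10.0000 (exercise)

$10.00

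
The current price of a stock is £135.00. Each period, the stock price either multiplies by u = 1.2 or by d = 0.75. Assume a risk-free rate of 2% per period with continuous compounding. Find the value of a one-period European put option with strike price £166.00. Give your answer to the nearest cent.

£27.71

Risk-neutral probability p = (e^0.02 − 0.75)/(1.2 − 0.75) = 0.2702/0.4500 = 0.6004
Terminal stock prices: S_u = 162, S_d = 101.2
Terminal payoffs (K − S): max(4, 0) = 4, max(64.75, 0) = 64.75
Node 0 (S = 135): V_0 = e^(−0.02)·[0.6004·4.0000 + 0.3996·64.7500] = 27.7130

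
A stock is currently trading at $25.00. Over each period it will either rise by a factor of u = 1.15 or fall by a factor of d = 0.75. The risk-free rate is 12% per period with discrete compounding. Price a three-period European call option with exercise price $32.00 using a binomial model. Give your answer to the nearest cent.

$3.39

Risk-neutral probability p = (1 + 0.12 − 0.75)/(1.15 − 0.75) = 0.3700/0.4000 = 0.9250
Terminal stock prices: S_uuu = 38.02, S_uud = 24.8, S_udd = 16.17, S_ddd = 10.55
Terminal payoffs (S − K): max(6.022, 0) = 6.022, max(-7.203, 0) = 0, max(-15.83, 0) = 0, max(-21.45, 0) = 0
Node uu (S = 33.06): V_uu = 1/1.12·[0.9250·6.0219 + 0.0750·0.0000] = 4.9734
Node ud (S = 21.56): V_ud = 1/1.12·[0.9250·0.0000 + 0.0750·0.0000] = 0.0000
Node dd (S = 14.06): V_dd = 1/1.12·[0.9250·0.0000 + 0.0750·0.0000] = 0.0000
Node u (S = 28.75): V_u = 1/1.12·[0.9250·4.9734 + 0.0750·0.0000] = 4.1075
Node d (S = 18.75): V_d = 1/1.12·[0.9250·0.0000 + 0.0750·0.0000] = 0.0000
Node 0 (S = 25): V_0 = 1/1.12·[0.9250·4.1075 + 0.0750·0.0000] = 3.3924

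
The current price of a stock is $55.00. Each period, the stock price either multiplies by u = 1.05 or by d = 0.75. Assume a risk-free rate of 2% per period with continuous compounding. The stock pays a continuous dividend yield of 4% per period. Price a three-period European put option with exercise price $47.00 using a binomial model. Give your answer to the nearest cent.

Per-period risk-free factor R = e^0.02 = 1.0202; dividend-adjusted growth = e^(0.02−0.04) = 0.9802.
Risk-neutral probability p = (0.9802 − 0.75)/(1.05 − 0.75) = 0.2302/0.3000 = 0.7673
Terminal stock prices: S_uuu = 63.67, S_uud = 45.48, S_udd = 32.48, S_ddd = 23.2
Terminal payoffs (K − S): max(-16.67, 0) = 0, max(1.522, 0) = 1.522, max(14.52, 0) = 14.52, max(23.8, 0) = 23.8
Node uu (S = 60.64): V_uu = e^(−0.02)·[0.7673·0.0000 + 0.2327·1.5219] = 0.3471
Node ud (S = 43.31): V_ud = e^(−0.02)·[0.7673·1.5219 + 0.2327·14.5156] = 4.4551
Node dd (S = 30.94): V_dd = e^(−0.02)·[0.7673·14.5156 + 0.2327·23.7969] = 16.3449
Node u (S = 57.75): V_u = e^(−0.02)·[0.7673·0.3471 + 0.2327·4.4551] = 1.2771
Node d (S = 41.25): V_d = e^(−0.02)·[0.7673·4.4551 + 0.2327·16.3449] = 7.0786
Node 0 (S = 55): V_0 = e^(−0.02)·[0.7673·1.2771 + 0.2327·7.0786] = 2.5749

$2.57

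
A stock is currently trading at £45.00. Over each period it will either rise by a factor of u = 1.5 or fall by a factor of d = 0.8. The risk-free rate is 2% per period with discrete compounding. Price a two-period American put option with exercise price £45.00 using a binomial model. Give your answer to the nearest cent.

£7.32

Risk-neutral probability p = (1 + 0.02 − 0.8)/(1.5 − 0.8) = 0.2200/0.7000 = 0.3143
Terminal stock prices: S_uu = 101.2, S_ud = 54, S_dd = 28.8
Terminal payoffs (K − S): max(-56.25, 0) = 0, max(-9, 0) = 0, max(16.2, 0) = 16.2
Node u (S = 67.5): continuation = 1/1.02·[0.3143·0.0000 + 0.6857·0.0000] = 0.0000; exercise value = 0.0000 ≤ continuation, so V_u = 0.0000
Node d (S = 36): continuation = 1/1.02·[0.3143·0.0000 + 0.6857·16.2000] = 10.8908; exercise value = 9.0000 ≤ continuation, so V_d = 10.8908
Node 0 (S = 45): continuation = 1/1.02·[0.3143·0.0000 + 0.6857·10.8908] = 7.3215; exercise value = 0.0000 ≤ continuation, so V_0 = 7.3215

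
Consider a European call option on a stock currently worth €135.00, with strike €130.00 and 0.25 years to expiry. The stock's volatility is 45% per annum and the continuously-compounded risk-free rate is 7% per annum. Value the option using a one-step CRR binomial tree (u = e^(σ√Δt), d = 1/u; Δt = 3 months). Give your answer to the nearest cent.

CRR parameters: u = e^(σ√Δt) = e^(0.45·√0.25) = 1.2523, d = 1/u = 0.7985
Per-period rate: rΔt = 0.07·0.25 = 0.0175, so R = e^0.0175 = 1.0177
Risk-neutral probability p = (e^0.0175 − 0.7985)/(1.2523 − 0.7985) = 0.2191/0.4538 = 0.4829
Terminal stock prices: S_u = 169.1, S_d = 107.8
Terminal payoffs (S − K): max(39.06, 0) = 39.06, max(-22.2, 0) = 0
Node 0 (S = 135): V_0 = e^(−0.0175)·[0.4829·39.0636 + 0.5171·0.0000] = 18.5361

€18.54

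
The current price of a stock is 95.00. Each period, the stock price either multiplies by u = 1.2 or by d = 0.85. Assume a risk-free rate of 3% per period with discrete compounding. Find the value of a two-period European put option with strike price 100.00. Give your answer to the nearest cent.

8.43

Risk-neutral probability p = (1 + 0.03 − 0.85)/(1.2 − 0.85) = 0.1800/0.3500 = 0.5143
Terminal stock prices: S_uu = 136.8, S_ud = 96.9, S_dd = 68.64
Terminal payoffs (K − S): max(-36.8, 0) = 0, max(3.1, 0) = 3.1, max(31.36, 0) = 31.36
Node u (S = 114): V_u = 1/1.03·[0.5143·0.0000 + 0.4857·3.1000] = 1.4619
Node d (S = 80.75): V_d = 1/1.03·[0.5143·3.1000 + 0.4857·31.3625] = 16.3374
Node 0 (S = 95): V_0 = 1/1.03·[0.5143·1.4619 + 0.4857·16.3374] = 8.4341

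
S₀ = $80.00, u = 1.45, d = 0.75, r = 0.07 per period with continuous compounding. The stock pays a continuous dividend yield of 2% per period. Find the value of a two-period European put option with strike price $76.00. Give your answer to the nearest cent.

Per-period risk-free factor R = e^0.07 = 1.0725; dividend-adjusted growth = e^(0.07−0.02) = 1.0513.
Risk-neutral probability p = (1.0513 − 0.75)/(1.45 − 0.75) = 0.3013/0.7000 = 0.4304
Terminal stock prices: S_uu = 168.2, S_ud = 87, S_dd = 45
Terminal payoffs (K − S): max(-92.2, 0) = 0, max(-11, 0) = 0, max(31, 0) = 31
Node u (S = 116): V_u = e^(−0.07)·[0.4304·0.0000 + 0.5696·0.0000] = 0.0000
Node d (S = 60): V_d = e^(−0.07)·[0.4304·0.0000 + 0.5696·31.0000] = 16.4642
Node 0 (S = 80): V_0 = e^(−0.07)·[0.4304·0.0000 + 0.5696·16.4642] = 8.7442

$8.74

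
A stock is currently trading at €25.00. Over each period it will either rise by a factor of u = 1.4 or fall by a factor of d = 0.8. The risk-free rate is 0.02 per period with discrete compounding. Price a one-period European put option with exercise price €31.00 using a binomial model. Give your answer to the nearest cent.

Risk-neutral probability p = (1 + 0.02 − 0.8)/(1.4 − 0.8) = 0.2200/0.6000 = 0.3667
Terminal stock prices: S_u = 35, S_d = 20
Terminal payoffs (K − S): max(-4, 0) = 0, max(11, 0) = 11
Node 0 (S = 25): V_0 = 1/1.02·[0.3667·0.0000 + 0.6333·11.0000] = 6.8301

€6.83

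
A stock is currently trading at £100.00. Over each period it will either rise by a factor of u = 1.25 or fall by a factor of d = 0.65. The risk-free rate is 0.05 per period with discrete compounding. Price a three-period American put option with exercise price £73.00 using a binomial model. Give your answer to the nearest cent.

Risk-neutral probability p = (1 + 0.05 − 0.65)/(1.25 − 0.65) = 0.4000/0.6000 = 0.6667
Terminal stock prices: S_uuu = 195.3, S_uud = 101.6, S_udd = 52.81, S_ddd = 27.46
Terminal payoffs (K − S): max(-122.3, 0) = 0, max(-28.56, 0) = 0, max(20.19, 0) = 20.19, max(45.54, 0) = 45.54
Node uu (S = 156.2): continuation = 1/1.05·[0.6667·0.0000 + 0.3333·0.0000] = 0.0000; exercise value = 0.0000 ≤ continuation, so V_uu = 0.0000
Node ud (S = 81.25): continuation = 1/1.05·[0.6667·0.0000 + 0.3333·20.1875] = 6.4087; exercise value = 0.0000 ≤ continuation, so V_ud = 6.4087
Node dd (S = 42.25): continuation = 1/1.05·[0.6667·20.1875 + 0.3333·45.5375] = 27.2738; exercise value = 30.7500 > continuation, so V_dd = 30.7500 (exercise)
Node u (S = 125): continuation = 1/1.05·[0.6667·0.0000 + 0.3333·6.4087] = 2.0345; exercise value = 0.0000 ≤ continuation, so V_u = 2.0345
Node d (S = 65): continuation = 1/1.05·[0.6667·6.4087 + 0.3333·30.7500] = 13.8309; exercise value = 8.0000 ≤ continuation, so V_d = 13.8309
Node 0 (S = 100): continuation = 1/1.05·[0.6667·2.0345 + 0.3333·13.8309] = 5.6825; exercise value = 0.0000 ≤ continuation, so V_0 = 5.6825

£5.68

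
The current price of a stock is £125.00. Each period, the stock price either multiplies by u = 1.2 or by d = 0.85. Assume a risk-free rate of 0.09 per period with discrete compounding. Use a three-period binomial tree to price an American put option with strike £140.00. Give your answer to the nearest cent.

£15.00

Risk-neutral probability p = (1 + 0.09 − 0.85)/(1.2 − 0.85) = 0.2400/0.3500 = 0.6857
Terminal stock prices: S_uuu = 216, S_uud = 153, S_udd = 108.4, S_ddd = 76.77
Terminal payoffs (K − S): max(-76, 0) = 0, max(-13, 0) = 0, max(31.63, 0) = 31.63, max(63.23, 0) = 63.23
Node uu (S = 180): continuation = 1/1.09·[0.6857·0.0000 + 0.3143·0.0000] = 0.0000; exercise value = 0.0000 ≤ continuation, so V_uu = 0.0000
Node ud (S = 127.5): continuation = 1/1.09·[0.6857·0.0000 + 0.3143·31.6250] = 9.1186; exercise value = 12.5000 > continuation, so V_ud = 12.5000 (exercise)
Node dd (S = 90.31): continuation = 1/1.09·[0.6857·31.6250 + 0.3143·63.2344] = 38.1279; exercise value = 49.6875 > continuation, so V_dd = 49.6875 (exercise)
Node u (S = 150): continuation = 1/1.09·[0.6857·0.0000 + 0.3143·12.5000] = 3.6042; exercise value = 0.0000 ≤ continuation, so V_u = 3.6042
Node d (S = 106.2): continuation = 1/1.09·[0.6857·12.5000 + 0.3143·49.6875] = 22.1904; exercise value = 33.7500 > continuation, so V_d = 33.7500 (exercise)
Node 0 (S = 125): continuation = 1/1.09·[0.6857·3.6042 + 0.3143·33.7500] = 11.9987; exercise value = 15.0000 > continuation, so V_0 = 15.0000 (exercise)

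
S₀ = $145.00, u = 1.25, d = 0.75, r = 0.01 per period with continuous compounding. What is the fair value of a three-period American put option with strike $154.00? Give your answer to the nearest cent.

Risk-neutral probability p = (e^0.01 − 0.75)/(1.25 − 0.75) = 0.2601/0.5000 = 0.5201
Terminal stock prices: S_uuu = 283.2, S_uud = 169.9, S_udd = 102, S_ddd = 61.17
Terminal payoffs (K − S): max(-129.2, 0) = 0, max(-15.92, 0) = 0, max(52.05, 0) = 52.05, max(92.83, 0) = 92.83
Node uu (S = 226.6): continuation = e^(−0.01)·[0.5201·0.0000 + 0.4799·0.0000] = 0.0000; exercise value = 0.0000 ≤ continuation, so V_uu = 0.0000
Node ud (S = 135.9): continuation = e^(−0.01)·[0.5201·0.0000 + 0.4799·52.0469] = 24.7287; exercise value = 18.0625 ≤ continuation, so V_ud = 24.7287
Node dd (S = 81.56): continuation = e^(−0.01)·[0.5201·52.0469 + 0.4799·92.8281] = 70.9052; exercise value = 72.4375 > continuation, so V_dd = 72.4375 (exercise)
Node u (S = 181.2): continuation = e^(−0.01)·[0.5201·0.0000 + 0.4799·24.7287] = 11.7492; exercise value = 0.0000 ≤ continuation, so V_u = 11.7492
Node d (S = 108.8): continuation = e^(−0.01)·[0.5201·24.7287 + 0.4799·72.4375] = 47.1503; exercise value = 45.2500 ≤ continuation, so V_d = 47.1503
Node 0 (S = 145): continuation = e^(−0.01)·[0.5201·11.7492 + 0.4799·47.1503] = 28.4522; exercise value = 9.0000 ≤ continuation, so V_0 = 28.4522

$28.45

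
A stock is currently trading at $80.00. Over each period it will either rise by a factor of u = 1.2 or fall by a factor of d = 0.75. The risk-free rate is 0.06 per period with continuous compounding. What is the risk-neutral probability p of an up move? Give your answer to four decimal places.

p = 0.6930

Risk-neutral probability p = (e^0.06 − 0.75)/(1.2 − 0.75) = 0.3118/0.4500 = 0.6930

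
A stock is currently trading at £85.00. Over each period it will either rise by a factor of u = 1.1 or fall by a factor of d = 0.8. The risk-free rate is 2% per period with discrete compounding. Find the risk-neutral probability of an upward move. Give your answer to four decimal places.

p = 0.7333

Risk-neutral probability p = (1 + 0.02 − 0.8)/(1.1 − 0.8) = 0.2200/0.3000 = 0.7333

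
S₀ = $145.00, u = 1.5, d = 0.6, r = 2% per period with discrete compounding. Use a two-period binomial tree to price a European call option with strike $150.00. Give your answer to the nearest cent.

$36.89

Risk-neutral probability p = (1 + 0.02 − 0.6)/(1.5 − 0.6) = 0.4200/0.9000 = 0.4667
Terminal stock prices: S_uu = 326.2, S_ud = 130.5, S_dd = 52.2
Terminal payoffs (S − K): max(176.2, 0) = 176.2, max(-19.5, 0) = 0, max(-97.8, 0) = 0
Node u (S = 217.5): V_u = 1/1.02·[0.4667·176.2500 + 0.5333·0.0000] = 80.6373
Node d (S = 87): V_d = 1/1.02·[0.4667·0.0000 + 0.5333·0.0000] = 0.0000
Node 0 (S = 145): V_0 = 1/1.02·[0.4667·80.6373 + 0.5333·0.0000] = 36.8929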